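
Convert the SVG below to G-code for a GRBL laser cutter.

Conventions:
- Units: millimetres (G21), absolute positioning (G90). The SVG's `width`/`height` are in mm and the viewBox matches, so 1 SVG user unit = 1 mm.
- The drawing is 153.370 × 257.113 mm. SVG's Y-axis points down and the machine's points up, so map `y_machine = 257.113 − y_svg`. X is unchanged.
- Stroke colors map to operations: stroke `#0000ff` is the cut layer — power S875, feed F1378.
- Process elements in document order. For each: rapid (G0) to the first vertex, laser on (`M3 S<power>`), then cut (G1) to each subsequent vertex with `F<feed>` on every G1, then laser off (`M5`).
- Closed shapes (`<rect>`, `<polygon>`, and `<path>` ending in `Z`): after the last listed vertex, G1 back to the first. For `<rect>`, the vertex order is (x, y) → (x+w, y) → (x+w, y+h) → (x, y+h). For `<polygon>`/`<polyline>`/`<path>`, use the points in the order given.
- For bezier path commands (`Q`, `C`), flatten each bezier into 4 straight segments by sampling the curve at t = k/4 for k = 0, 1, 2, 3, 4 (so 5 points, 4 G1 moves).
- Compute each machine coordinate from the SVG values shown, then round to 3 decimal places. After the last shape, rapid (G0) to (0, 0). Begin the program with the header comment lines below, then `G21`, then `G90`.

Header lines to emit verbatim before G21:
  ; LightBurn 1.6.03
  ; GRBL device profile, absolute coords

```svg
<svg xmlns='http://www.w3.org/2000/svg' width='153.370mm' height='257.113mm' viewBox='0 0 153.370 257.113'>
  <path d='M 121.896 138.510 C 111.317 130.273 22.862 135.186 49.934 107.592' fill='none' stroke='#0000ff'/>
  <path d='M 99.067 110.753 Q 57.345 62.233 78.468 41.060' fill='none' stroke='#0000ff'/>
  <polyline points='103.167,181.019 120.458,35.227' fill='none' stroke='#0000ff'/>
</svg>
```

; LightBurn 1.6.03
; GRBL device profile, absolute coords
G21
G90
G0 X121.896 Y118.603
M3 S875
G1 X102.382 Y123.029 F1378
G1 X71.796 Y126.803 F1378
G1 X48.269 Y134.207 F1378
G1 X49.934 Y149.521 F1378
M5
G0 X99.067 Y146.360
M3 S875
G1 X82.134 Y168.911 F1378
G1 X73.056 Y188.043 F1378
G1 X71.834 Y203.757 F1378
G1 X78.468 Y216.053 F1378
M5
G0 X103.167 Y76.094
M3 S875
G1 X120.458 Y221.886 F1378
M5
G0 X0.000 Y0.000

1 u = 1 mm; y_m = 257.113 − y.

[1] `<path>` cubic bezier, #0000ff→cut S875 F1378: (121.896,118.603) → (102.382,123.029) → (71.796,126.803) → (48.269,134.207) → (49.934,149.521)

[2] `<path>` quadratic bezier, #0000ff→cut S875 F1378: (99.067,146.360) → (82.134,168.911) → (73.056,188.043) → (71.834,203.757) → (78.468,216.053)

[3] `<polyline>` line segment, #0000ff→cut S875 F1378: (103.167,76.094) → (120.458,221.886)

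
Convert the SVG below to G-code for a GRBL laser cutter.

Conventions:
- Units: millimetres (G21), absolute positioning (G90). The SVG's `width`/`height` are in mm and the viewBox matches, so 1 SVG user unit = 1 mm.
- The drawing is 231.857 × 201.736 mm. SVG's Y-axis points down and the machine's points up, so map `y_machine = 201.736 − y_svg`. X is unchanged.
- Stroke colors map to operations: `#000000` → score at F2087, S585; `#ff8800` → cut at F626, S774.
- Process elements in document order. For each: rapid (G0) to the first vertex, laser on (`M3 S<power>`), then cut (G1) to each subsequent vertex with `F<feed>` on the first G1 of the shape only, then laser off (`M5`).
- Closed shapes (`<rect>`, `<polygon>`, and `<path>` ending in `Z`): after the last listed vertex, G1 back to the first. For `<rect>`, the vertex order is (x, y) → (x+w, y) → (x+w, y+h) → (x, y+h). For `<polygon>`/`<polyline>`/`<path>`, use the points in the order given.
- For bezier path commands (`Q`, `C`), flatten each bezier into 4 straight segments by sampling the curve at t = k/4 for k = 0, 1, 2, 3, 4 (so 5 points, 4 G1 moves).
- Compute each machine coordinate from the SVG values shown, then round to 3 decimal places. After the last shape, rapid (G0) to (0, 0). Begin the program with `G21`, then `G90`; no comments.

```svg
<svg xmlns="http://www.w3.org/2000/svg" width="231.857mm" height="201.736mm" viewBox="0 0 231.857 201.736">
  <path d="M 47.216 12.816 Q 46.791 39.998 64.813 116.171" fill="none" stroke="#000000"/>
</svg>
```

viewBox `0 0 231.857 201.736` with mm width/height → 1 unit = 1 mm. Flip: y_m = 201.736 − y_svg.

**Shape 1** — `<path>` quadratic bezier, stroke `#000000` → score (S585, F2087). Control points (SVG): P0=(47.216,12.816), P1=(46.791,39.998), P2=(64.813,116.171); sampled at t=k/4. Machine vertices: (47.216,188.920) → (48.156,172.267) → (51.403,149.490) → (56.955,120.590) → (64.813,85.565). Open path.

G21
G90
G0 X47.216 Y188.920
M3 S585
G1 X48.156 Y172.267 F2087
G1 X51.403 Y149.490
G1 X56.955 Y120.590
G1 X64.813 Y85.565
M5
G0 X0.000 Y0.000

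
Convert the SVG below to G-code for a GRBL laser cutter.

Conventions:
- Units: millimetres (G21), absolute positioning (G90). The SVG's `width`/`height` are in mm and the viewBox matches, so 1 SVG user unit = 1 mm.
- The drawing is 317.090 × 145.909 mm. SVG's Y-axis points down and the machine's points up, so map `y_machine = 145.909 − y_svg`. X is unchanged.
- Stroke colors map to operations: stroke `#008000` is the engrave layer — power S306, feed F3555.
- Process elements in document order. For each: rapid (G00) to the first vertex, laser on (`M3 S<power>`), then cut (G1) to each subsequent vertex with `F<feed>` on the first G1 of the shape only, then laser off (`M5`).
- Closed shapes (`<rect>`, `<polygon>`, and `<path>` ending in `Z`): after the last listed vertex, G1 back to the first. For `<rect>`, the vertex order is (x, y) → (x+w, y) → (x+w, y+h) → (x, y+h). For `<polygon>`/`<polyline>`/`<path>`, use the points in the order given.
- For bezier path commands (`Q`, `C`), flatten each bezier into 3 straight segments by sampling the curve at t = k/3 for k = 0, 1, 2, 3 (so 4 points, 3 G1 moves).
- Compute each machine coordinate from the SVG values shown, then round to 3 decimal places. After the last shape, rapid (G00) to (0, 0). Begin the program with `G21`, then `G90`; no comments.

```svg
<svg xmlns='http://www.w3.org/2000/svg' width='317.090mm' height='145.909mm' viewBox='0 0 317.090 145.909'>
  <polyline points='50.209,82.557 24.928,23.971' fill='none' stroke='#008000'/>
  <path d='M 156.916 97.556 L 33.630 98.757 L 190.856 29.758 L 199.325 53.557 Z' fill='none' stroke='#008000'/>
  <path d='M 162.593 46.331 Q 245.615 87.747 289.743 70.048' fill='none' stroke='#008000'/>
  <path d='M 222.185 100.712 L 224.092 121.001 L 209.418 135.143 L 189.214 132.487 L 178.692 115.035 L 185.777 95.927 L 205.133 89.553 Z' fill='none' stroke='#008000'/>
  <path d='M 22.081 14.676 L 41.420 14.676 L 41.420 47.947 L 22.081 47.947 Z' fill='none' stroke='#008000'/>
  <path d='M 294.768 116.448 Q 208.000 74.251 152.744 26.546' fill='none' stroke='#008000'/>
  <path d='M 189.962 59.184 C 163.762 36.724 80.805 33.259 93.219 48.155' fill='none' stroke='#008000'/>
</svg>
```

G21
G90
G00 X50.209 Y63.352
M3 S306
G1 X24.928 Y121.938 F3555
M5
G00 X156.916 Y48.353
M3 S306
G1 X33.630 Y47.152 F3555
G1 X190.856 Y116.151
G1 X199.325 Y92.352
G1 X156.916 Y48.353
M5
G00 X162.593 Y99.578
M3 S306
G1 X213.619 Y78.536 F3555
G1 X256.003 Y70.630
G1 X289.743 Y75.861
M5
G00 X222.185 Y45.197
M3 S306
G1 X224.092 Y24.908 F3555
G1 X209.418 Y10.766
G1 X189.214 Y13.422
G1 X178.692 Y30.874
G1 X185.777 Y49.982
G1 X205.133 Y56.356
G1 X222.185 Y45.197
M5
G00 X22.081 Y131.233
M3 S306
G1 X41.420 Y131.233 F3555
G1 X41.420 Y97.962
G1 X22.081 Y97.962
G1 X22.081 Y131.233
M5
G00 X294.768 Y29.461
M3 S306
G1 X240.424 Y58.204 F3555
G1 X193.083 Y88.172
G1 X152.744 Y119.363
M5
G00 X189.962 Y86.725
M3 S306
G1 X150.477 Y102.877 F3555
G1 X106.961 Y106.506
G1 X93.219 Y97.754
M5
G00 X0.000 Y0.000

Since the viewBox matches the mm dimensions, user units are millimetres directly. The only transform is the Y-flip y_m = 145.909 − y_svg.

Shape 1 is a line segment drawn with `<polyline>`. Its stroke #008000 means engrave at S306, F3555. After flipping Y the toolpath is (50.209,63.352) → (24.928,121.938).

Shape 2 is a closed polygon drawn with `<path>`. Its stroke #008000 means engrave at S306, F3555. After flipping Y the toolpath is (156.916,48.353) → (33.630,47.152) → (190.856,116.151) → (199.325,92.352) → (156.916,48.353), returning to the start.

Shape 3 is a quadratic bezier drawn with `<path>`. Its stroke #008000 means engrave at S306, F3555. After flipping Y the toolpath is (162.593,99.578) → (213.619,78.536) → (256.003,70.630) → (289.743,75.861).

Shape 4 is a regular polygon drawn with `<path>`. Its stroke #008000 means engrave at S306, F3555. After flipping Y the toolpath is (222.185,45.197) → (224.092,24.908) → (209.418,10.766) → (189.214,13.422) → (178.692,30.874) → (185.777,49.982) → (205.133,56.356) → (222.185,45.197), returning to the start.

Shape 5 is a rectangle drawn with `<path>`. Its stroke #008000 means engrave at S306, F3555. After flipping Y the toolpath is (22.081,131.233) → (41.420,131.233) → (41.420,97.962) → (22.081,97.962) → (22.081,131.233), returning to the start.

Shape 6 is a quadratic bezier drawn with `<path>`. Its stroke #008000 means engrave at S306, F3555. After flipping Y the toolpath is (294.768,29.461) → (240.424,58.204) → (193.083,88.172) → (152.744,119.363).

Shape 7 is a cubic bezier drawn with `<path>`. Its stroke #008000 means engrave at S306, F3555. After flipping Y the toolpath is (189.962,86.725) → (150.477,102.877) → (106.961,106.506) → (93.219,97.754).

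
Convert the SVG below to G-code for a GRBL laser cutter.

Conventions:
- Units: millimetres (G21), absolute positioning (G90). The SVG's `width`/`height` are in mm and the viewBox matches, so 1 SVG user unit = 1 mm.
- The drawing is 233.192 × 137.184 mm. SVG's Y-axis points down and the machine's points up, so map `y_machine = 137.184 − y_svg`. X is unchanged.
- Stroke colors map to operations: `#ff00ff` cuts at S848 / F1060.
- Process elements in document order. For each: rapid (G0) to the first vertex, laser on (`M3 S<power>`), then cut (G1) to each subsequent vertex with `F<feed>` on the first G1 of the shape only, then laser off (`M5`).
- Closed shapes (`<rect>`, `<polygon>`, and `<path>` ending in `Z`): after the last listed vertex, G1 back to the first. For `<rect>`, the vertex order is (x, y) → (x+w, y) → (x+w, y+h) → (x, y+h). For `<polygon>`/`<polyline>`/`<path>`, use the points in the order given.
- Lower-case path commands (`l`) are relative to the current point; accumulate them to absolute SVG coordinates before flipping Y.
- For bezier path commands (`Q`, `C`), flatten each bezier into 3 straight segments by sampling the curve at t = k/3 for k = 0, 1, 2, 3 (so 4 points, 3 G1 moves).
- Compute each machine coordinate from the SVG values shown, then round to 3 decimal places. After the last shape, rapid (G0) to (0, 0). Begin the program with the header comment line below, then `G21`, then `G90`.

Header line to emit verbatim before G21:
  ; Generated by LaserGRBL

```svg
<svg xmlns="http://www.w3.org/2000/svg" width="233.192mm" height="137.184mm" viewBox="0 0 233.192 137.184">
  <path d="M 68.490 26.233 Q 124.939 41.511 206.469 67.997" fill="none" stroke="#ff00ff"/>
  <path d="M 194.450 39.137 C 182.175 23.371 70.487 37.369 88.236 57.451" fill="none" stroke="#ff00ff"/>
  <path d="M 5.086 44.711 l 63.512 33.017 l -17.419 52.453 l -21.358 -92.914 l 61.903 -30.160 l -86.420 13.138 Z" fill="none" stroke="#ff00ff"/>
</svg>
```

1 u = 1 mm; y_m = 137.184 − y.

[1] `<path>` quadratic bezier, #ff00ff→cut S848 F1060: (68.490,110.951) → (108.909,99.520) → (154.902,85.599) → (206.469,69.187)

[2] `<path>` cubic bezier, #ff00ff→cut S848 F1060: (194.450,98.047) → (157.513,104.769) → (105.157,96.910) → (88.236,79.733)

[3] `<path>` closed polygon, #ff00ff→cut S848 F1060: (5.086,92.473) → (68.598,59.456) → (51.179,7.003) → (29.821,99.917) → (91.724,130.077) → (5.304,116.939) → (5.086,92.473) (closed)

; Generated by LaserGRBL
G21
G90
G0 X68.490 Y110.951
M3 S848
G1 X108.909 Y99.520 F1060
G1 X154.902 Y85.599
G1 X206.469 Y69.187
M5
G0 X194.450 Y98.047
M3 S848
G1 X157.513 Y104.769 F1060
G1 X105.157 Y96.910
G1 X88.236 Y79.733
M5
G0 X5.086 Y92.473
M3 S848
G1 X68.598 Y59.456 F1060
G1 X51.179 Y7.003
G1 X29.821 Y99.917
G1 X91.724 Y130.077
G1 X5.304 Y116.939
G1 X5.086 Y92.473
M5
G0 X0.000 Y0.000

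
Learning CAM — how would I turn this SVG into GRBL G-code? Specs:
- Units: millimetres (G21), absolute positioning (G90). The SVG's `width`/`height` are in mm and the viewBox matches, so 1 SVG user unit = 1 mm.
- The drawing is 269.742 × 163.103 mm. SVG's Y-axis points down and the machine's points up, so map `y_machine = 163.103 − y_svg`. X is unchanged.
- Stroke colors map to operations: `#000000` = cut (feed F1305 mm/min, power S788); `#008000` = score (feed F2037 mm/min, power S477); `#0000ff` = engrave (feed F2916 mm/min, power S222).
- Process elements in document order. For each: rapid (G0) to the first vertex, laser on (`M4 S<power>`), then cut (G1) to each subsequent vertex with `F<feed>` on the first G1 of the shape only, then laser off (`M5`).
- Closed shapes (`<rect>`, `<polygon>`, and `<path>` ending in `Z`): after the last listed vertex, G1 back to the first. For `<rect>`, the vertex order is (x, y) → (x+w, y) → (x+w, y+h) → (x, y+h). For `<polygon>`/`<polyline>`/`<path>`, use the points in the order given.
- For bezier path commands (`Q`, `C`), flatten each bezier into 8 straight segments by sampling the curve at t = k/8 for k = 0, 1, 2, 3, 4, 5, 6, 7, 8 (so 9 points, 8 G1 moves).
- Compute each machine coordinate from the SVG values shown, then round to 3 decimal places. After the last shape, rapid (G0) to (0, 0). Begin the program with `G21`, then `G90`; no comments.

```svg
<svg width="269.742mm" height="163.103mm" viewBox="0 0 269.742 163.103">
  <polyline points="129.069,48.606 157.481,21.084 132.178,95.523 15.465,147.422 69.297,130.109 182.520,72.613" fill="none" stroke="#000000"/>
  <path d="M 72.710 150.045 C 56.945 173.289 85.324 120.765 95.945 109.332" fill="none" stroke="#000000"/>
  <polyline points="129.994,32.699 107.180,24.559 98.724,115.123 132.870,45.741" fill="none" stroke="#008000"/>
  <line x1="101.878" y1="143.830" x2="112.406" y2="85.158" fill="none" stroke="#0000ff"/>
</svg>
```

viewBox `0 0 269.742 163.103` with mm width/height → 1 unit = 1 mm. Flip: y_m = 163.103 − y_svg.

**Shape 1** — `<polyline>` open polyline, stroke `#000000` → cut (S788, F1305). Machine vertices: (129.069,114.497) → (157.481,142.019) → (132.178,67.580) → (15.465,15.681) → (69.297,32.994) → (182.520,90.490). Open path.

**Shape 2** — `<path>` cubic bezier, stroke `#000000` → cut (S788, F1305). Control points (SVG): P0=(72.710,150.045), P1=(56.945,173.289), P2=(85.324,120.765), P3=(95.945,109.332); sampled at t=k/8. Machine vertices: (72.710,13.058) → (68.746,7.665) → (68.196,8.006) → (70.333,12.711) → (74.433,20.411) → (79.769,29.736) → (85.617,39.318) → (91.251,47.786) → (95.945,53.771). Open path.

**Shape 3** — `<polyline>` open polyline, stroke `#008000` → score (S477, F2037). Machine vertices: (129.994,130.404) → (107.180,138.544) → (98.724,47.980) → (132.870,117.362). Open path.

**Shape 4** — `<line>` line segment, stroke `#0000ff` → engrave (S222, F2916). Machine vertices: (101.878,19.273) → (112.406,77.945). Open path.

G21
G90
G0 X129.069 Y114.497
M4 S788
G1 X157.481 Y142.019 F1305
G1 X132.178 Y67.580
G1 X15.465 Y15.681
G1 X69.297 Y32.994
G1 X182.520 Y90.490
M5
G0 X72.710 Y13.058
M4 S788
G1 X68.746 Y7.665 F1305
G1 X68.196 Y8.006
G1 X70.333 Y12.711
G1 X74.433 Y20.411
G1 X79.769 Y29.736
G1 X85.617 Y39.318
G1 X91.251 Y47.786
G1 X95.945 Y53.771
M5
G0 X129.994 Y130.404
M4 S477
G1 X107.180 Y138.544 F2037
G1 X98.724 Y47.980
G1 X132.870 Y117.362
M5
G0 X101.878 Y19.273
M4 S222
G1 X112.406 Y77.945 F2916
M5
G0 X0.000 Y0.000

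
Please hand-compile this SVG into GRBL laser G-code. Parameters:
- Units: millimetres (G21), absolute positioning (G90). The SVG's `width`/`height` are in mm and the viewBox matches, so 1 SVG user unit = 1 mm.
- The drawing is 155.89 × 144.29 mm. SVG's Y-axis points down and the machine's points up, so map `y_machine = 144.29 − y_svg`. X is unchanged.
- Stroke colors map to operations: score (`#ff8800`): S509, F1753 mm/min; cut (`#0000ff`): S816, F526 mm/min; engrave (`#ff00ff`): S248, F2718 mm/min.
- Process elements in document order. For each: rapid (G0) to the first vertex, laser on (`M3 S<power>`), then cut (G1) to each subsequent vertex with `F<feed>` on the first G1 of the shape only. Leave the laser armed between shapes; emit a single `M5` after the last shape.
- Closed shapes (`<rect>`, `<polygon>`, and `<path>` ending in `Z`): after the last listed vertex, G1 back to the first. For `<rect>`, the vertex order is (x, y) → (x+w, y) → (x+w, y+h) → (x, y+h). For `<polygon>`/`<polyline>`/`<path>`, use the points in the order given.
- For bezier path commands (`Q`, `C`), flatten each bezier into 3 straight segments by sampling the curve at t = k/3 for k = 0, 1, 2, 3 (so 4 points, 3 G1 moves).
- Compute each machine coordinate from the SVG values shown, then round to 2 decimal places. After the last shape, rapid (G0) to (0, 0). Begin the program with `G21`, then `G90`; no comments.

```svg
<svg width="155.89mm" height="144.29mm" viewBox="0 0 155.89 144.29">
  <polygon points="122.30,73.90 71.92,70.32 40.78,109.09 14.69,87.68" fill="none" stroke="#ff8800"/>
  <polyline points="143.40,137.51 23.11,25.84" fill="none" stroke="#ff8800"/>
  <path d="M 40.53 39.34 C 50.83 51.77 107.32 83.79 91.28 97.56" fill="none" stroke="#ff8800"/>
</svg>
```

G21
G90
G0 X122.30 Y70.39
M3 S509
G1 X71.92 Y73.97 F1753
G1 X40.78 Y35.20
G1 X14.69 Y56.61
G1 X122.30 Y70.39
G0 X143.40 Y6.78
M3 S509
G1 X23.11 Y118.45 F1753
G0 X40.53 Y104.95
M3 S509
G1 X61.83 Y87.39 F1753
G1 X87.54 Y65.18
G1 X91.28 Y46.73
M5
G0 X0.00 Y0.00

viewBox `0 0 155.89 144.29` with mm width/height → 1 unit = 1 mm. Flip: y_m = 144.29 − y_svg.

**Shape 1** — `<polygon>` closed polygon, stroke `#ff8800` → score (S509, F1753). Machine vertices: (122.30,70.39) → (71.92,73.97) → (40.78,35.20) → (14.69,56.61) → (122.30,70.39). Closed: final G1 returns to the first vertex.

**Shape 2** — `<polyline>` line segment, stroke `#ff8800` → score (S509, F1753). Machine vertices: (143.40,6.78) → (23.11,118.45). Open path.

**Shape 3** — `<path>` cubic bezier, stroke `#ff8800` → score (S509, F1753). Control points (SVG): P0=(40.53,39.34), P1=(50.83,51.77), P2=(107.32,83.79), P3=(91.28,97.56); sampled at t=k/3. Machine vertices: (40.53,104.95) → (61.83,87.39) → (87.54,65.18) → (91.28,46.73). Open path.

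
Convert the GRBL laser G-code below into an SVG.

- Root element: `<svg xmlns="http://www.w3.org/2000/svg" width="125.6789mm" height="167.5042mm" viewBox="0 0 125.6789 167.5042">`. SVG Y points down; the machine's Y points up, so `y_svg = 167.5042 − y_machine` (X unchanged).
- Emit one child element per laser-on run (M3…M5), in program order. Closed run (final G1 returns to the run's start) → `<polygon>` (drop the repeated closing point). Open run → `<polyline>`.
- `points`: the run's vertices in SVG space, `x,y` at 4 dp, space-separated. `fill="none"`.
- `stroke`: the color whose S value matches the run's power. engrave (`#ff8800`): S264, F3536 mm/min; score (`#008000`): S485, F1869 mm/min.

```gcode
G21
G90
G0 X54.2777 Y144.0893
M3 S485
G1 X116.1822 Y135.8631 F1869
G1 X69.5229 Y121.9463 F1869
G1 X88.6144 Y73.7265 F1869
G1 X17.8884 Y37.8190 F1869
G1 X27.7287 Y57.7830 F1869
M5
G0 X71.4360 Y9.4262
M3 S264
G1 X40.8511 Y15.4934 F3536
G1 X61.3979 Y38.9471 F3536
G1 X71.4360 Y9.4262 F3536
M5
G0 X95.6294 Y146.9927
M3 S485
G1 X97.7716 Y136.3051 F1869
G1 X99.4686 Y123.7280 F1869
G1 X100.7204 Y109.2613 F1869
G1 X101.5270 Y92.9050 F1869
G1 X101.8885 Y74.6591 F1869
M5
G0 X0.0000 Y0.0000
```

Each laser-on run becomes one SVG element. Flip Y back into SVG space with y_svg = 167.5042 − y_machine.

Run 1: the run's S485 means `#008000` (score). The run is open, so emit a `<polyline>` with points (Y-flipped): 54.2777,23.4149 116.1822,31.6411 69.5229,45.5579 88.6144,93.7777 17.8884,129.6852 27.7287,109.7212.

Run 2: power S264 maps to stroke `#ff8800` (engrave). The run returns to its start, so emit a `<polygon>` with points (Y-flipped): 71.4360,158.0780 40.8511,152.0108 61.3979,128.5571.

Run 3: S485 ⇒ score layer `#008000`. The run is open, so emit a `<polyline>` with points (Y-flipped): 95.6294,20.5115 97.7716,31.1991 99.4686,43.7762 100.7204,58.2429 101.5270,74.5992 101.8885,92.8451.

<svg xmlns="http://www.w3.org/2000/svg" width="125.6789mm" height="167.5042mm" viewBox="0 0 125.6789 167.5042">
  <polyline points="54.2777,23.4149 116.1822,31.6411 69.5229,45.5579 88.6144,93.7777 17.8884,129.6852 27.7287,109.7212" fill="none" stroke="#008000"/>
  <polygon points="71.4360,158.0780 40.8511,152.0108 61.3979,128.5571" fill="none" stroke="#ff8800"/>
  <polyline points="95.6294,20.5115 97.7716,31.1991 99.4686,43.7762 100.7204,58.2429 101.5270,74.5992 101.8885,92.8451" fill="none" stroke="#008000"/>
</svg>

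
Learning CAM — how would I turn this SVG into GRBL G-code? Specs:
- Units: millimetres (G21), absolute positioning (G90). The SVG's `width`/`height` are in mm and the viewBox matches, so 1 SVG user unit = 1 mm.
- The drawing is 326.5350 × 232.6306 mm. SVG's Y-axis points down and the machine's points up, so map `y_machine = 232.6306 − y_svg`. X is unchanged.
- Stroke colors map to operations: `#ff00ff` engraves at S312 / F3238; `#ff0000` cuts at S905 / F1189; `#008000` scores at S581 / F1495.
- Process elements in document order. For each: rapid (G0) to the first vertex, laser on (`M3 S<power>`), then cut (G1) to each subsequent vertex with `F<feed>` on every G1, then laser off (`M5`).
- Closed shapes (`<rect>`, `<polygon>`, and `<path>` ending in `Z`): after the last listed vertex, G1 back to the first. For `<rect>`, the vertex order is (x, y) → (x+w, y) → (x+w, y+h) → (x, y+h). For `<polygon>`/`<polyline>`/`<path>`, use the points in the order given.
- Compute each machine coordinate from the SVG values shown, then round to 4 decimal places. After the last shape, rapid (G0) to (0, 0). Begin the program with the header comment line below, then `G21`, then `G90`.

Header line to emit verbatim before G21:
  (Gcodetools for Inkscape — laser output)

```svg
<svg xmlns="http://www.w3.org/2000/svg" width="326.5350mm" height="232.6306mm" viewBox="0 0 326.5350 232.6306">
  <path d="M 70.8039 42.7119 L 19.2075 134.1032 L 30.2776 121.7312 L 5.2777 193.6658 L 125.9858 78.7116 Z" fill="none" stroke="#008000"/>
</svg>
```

(Gcodetools for Inkscape — laser output)
G21
G90
G0 X70.8039 Y189.9187
M3 S581
G1 X19.2075 Y98.5274 F1495
G1 X30.2776 Y110.8994 F1495
G1 X5.2777 Y38.9648 F1495
G1 X125.9858 Y153.9190 F1495
G1 X70.8039 Y189.9187 F1495
M5
G0 X0.0000 Y0.0000

viewBox `0 0 326.5350 232.6306` with mm width/height → 1 unit = 1 mm. Flip: y_m = 232.6306 − y_svg.

**Shape 1** — `<path>` closed polygon, stroke `#008000` → score (S581, F1495). Machine vertices: (70.8039,189.9187) → (19.2075,98.5274) → (30.2776,110.8994) → (5.2777,38.9648) → (125.9858,153.9190) → (70.8039,189.9187). Closed: final G1 returns to the first vertex.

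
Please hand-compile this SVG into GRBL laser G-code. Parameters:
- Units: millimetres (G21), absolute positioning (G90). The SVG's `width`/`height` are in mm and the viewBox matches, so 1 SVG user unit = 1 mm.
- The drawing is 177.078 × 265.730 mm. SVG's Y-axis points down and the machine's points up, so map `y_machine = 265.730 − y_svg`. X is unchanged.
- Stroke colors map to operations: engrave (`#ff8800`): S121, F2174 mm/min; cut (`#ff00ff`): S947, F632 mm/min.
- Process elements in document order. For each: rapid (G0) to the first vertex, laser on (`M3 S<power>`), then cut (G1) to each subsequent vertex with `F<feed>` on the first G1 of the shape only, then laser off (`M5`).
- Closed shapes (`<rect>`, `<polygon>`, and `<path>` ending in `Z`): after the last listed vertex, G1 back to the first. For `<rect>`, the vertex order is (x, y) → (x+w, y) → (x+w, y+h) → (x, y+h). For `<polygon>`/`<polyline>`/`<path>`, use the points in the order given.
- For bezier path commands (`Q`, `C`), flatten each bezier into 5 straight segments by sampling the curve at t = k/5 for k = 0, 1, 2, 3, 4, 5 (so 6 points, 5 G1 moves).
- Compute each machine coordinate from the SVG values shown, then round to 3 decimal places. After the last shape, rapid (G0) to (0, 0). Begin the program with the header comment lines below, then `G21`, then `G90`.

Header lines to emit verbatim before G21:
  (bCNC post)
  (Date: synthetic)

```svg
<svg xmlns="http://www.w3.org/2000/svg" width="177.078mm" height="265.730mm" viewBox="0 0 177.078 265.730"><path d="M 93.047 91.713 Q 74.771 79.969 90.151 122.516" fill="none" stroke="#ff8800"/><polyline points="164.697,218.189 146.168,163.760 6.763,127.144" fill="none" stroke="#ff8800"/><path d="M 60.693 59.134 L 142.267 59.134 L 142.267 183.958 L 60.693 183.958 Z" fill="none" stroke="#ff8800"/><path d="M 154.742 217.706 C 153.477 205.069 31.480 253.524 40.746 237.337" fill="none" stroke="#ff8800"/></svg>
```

1 u = 1 mm; y_m = 265.730 − y.

[1] `<path>` quadratic bezier, #ff8800→engrave S121 F2174: (93.047,174.017) → (87.083,176.543) → (83.811,174.726) → (83.232,168.565) → (85.345,158.061) → (90.151,143.214)

[2] `<polyline>` open polyline, #ff8800→engrave S121 F2174: (164.697,47.541) → (146.168,101.970) → (6.763,138.586)

[3] `<path>` rectangle, #ff8800→engrave S121 F2174: (60.693,206.596) → (142.267,206.596) → (142.267,81.772) → (60.693,81.772) → (60.693,206.596) (closed)

[4] `<path>` cubic bezier, #ff8800→engrave S121 F2174: (154.742,48.024) → (141.511,49.281) → (111.400,41.911) → (76.505,31.950) → (48.922,25.432) → (40.746,28.393)

(bCNC post)
(Date: synthetic)
G21
G90
G0 X93.047 Y174.017
M3 S121
G1 X87.083 Y176.543 F2174
G1 X83.811 Y174.726
G1 X83.232 Y168.565
G1 X85.345 Y158.061
G1 X90.151 Y143.214
M5
G0 X164.697 Y47.541
M3 S121
G1 X146.168 Y101.970 F2174
G1 X6.763 Y138.586
M5
G0 X60.693 Y206.596
M3 S121
G1 X142.267 Y206.596 F2174
G1 X142.267 Y81.772
G1 X60.693 Y81.772
G1 X60.693 Y206.596
M5
G0 X154.742 Y48.024
M3 S121
G1 X141.511 Y49.281 F2174
G1 X111.400 Y41.911
G1 X76.505 Y31.950
G1 X48.922 Y25.432
G1 X40.746 Y28.393
M5
G0 X0.000 Y0.000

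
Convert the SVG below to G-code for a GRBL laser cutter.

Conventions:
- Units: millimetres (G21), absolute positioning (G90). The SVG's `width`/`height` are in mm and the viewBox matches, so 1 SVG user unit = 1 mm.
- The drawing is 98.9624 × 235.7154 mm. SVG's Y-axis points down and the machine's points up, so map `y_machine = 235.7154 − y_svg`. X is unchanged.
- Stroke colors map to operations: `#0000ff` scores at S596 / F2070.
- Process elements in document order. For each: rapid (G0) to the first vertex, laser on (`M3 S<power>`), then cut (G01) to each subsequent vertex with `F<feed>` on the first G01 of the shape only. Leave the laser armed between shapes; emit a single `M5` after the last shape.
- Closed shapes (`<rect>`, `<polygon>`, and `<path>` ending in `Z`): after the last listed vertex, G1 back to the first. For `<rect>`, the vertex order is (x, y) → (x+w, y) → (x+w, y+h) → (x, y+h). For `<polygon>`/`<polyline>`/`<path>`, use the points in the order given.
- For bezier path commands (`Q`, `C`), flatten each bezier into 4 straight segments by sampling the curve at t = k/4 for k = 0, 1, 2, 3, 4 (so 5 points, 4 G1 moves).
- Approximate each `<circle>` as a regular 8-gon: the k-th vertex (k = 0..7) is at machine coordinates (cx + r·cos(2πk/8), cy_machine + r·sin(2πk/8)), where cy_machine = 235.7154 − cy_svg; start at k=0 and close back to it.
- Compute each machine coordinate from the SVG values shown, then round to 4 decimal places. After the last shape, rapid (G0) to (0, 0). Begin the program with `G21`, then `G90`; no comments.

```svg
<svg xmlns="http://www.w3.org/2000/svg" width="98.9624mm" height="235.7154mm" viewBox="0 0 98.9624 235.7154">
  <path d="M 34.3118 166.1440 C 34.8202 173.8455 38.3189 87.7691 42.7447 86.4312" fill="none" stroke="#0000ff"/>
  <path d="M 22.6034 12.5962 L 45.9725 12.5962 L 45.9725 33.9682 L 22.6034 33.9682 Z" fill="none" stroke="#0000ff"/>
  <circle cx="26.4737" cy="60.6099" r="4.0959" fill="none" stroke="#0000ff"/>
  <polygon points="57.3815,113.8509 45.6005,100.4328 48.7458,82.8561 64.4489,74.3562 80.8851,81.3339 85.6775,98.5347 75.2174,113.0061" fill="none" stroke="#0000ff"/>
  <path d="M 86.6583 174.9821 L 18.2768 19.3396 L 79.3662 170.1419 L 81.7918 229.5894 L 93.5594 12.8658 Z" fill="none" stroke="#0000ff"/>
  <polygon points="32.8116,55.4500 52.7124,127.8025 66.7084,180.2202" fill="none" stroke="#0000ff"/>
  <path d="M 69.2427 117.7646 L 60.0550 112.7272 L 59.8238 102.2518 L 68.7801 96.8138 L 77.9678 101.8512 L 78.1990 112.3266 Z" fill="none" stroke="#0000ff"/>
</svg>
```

G21
G90
G0 X34.3118 Y69.5714
M3 S596
G01 X35.2215 Y78.5893 F2070
G01 X37.0592 Y106.0380
G01 X39.6314 Y135.1816
G01 X42.7447 Y149.2842
G0 X22.6034 Y223.1192
M3 S596
G01 X45.9725 Y223.1192 F2070
G01 X45.9725 Y201.7472
G01 X22.6034 Y201.7472
G01 X22.6034 Y223.1192
G0 X30.5696 Y175.1055
M3 S596
G01 X29.3699 Y178.0017 F2070
G01 X26.4737 Y179.2014
G01 X23.5775 Y178.0017
G01 X22.3778 Y175.1055
G01 X23.5775 Y172.2093
G01 X26.4737 Y171.0096
G01 X29.3699 Y172.2093
G01 X30.5696 Y175.1055
G0 X57.3815 Y121.8645
M3 S596
G01 X45.6005 Y135.2826 F2070
G01 X48.7458 Y152.8593
G01 X64.4489 Y161.3592
G01 X80.8851 Y154.3815
G01 X85.6775 Y137.1807
G01 X75.2174 Y122.7093
G01 X57.3815 Y121.8645
G0 X86.6583 Y60.7333
M3 S596
G01 X18.2768 Y216.3758 F2070
G01 X79.3662 Y65.5735
G01 X81.7918 Y6.1260
G01 X93.5594 Y222.8496
G01 X86.6583 Y60.7333
G0 X32.8116 Y180.2654
M3 S596
G01 X52.7124 Y107.9129 F2070
G01 X66.7084 Y55.4952
G01 X32.8116 Y180.2654
G0 X69.2427 Y117.9508
M3 S596
G01 X60.0550 Y122.9882 F2070
G01 X59.8238 Y133.4636
G01 X68.7801 Y138.9016
G01 X77.9678 Y133.8642
G01 X78.1990 Y123.3888
G01 X69.2427 Y117.9508
M5
G0 X0.0000 Y0.0000

1 u = 1 mm; y_m = 235.7154 − y.

[1] `<path>` cubic bezier, #0000ff→score S596 F2070: (34.3118,69.5714) → (35.2215,78.5893) → (37.0592,106.0380) → (39.6314,135.1816) → (42.7447,149.2842)

[2] `<path>` rectangle, #0000ff→score S596 F2070: (22.6034,223.1192) → (45.9725,223.1192) → (45.9725,201.7472) → (22.6034,201.7472) → (22.6034,223.1192) (closed)

[3] `<circle>` circle, #0000ff→score S596 F2070: (30.5696,175.1055) → (29.3699,178.0017) → (26.4737,179.2014) → (23.5775,178.0017) → (22.3778,175.1055) → (23.5775,172.2093) → (26.4737,171.0096) → (29.3699,172.2093) → (30.5696,175.1055) (closed)

[4] `<polygon>` regular polygon, #0000ff→score S596 F2070: (57.3815,121.8645) → (45.6005,135.2826) → (48.7458,152.8593) → (64.4489,161.3592) → (80.8851,154.3815) → (85.6775,137.1807) → (75.2174,122.7093) → (57.3815,121.8645) (closed)

[5] `<path>` closed polygon, #0000ff→score S596 F2070: (86.6583,60.7333) → (18.2768,216.3758) → (79.3662,65.5735) → (81.7918,6.1260) → (93.5594,222.8496) → (86.6583,60.7333) (closed)

[6] `<polygon>` closed polygon, #0000ff→score S596 F2070: (32.8116,180.2654) → (52.7124,107.9129) → (66.7084,55.4952) → (32.8116,180.2654) (closed)

[7] `<path>` regular polygon, #0000ff→score S596 F2070: (69.2427,117.9508) → (60.0550,122.9882) → (59.8238,133.4636) → (68.7801,138.9016) → (77.9678,133.8642) → (78.1990,123.3888) → (69.2427,117.9508) (closed)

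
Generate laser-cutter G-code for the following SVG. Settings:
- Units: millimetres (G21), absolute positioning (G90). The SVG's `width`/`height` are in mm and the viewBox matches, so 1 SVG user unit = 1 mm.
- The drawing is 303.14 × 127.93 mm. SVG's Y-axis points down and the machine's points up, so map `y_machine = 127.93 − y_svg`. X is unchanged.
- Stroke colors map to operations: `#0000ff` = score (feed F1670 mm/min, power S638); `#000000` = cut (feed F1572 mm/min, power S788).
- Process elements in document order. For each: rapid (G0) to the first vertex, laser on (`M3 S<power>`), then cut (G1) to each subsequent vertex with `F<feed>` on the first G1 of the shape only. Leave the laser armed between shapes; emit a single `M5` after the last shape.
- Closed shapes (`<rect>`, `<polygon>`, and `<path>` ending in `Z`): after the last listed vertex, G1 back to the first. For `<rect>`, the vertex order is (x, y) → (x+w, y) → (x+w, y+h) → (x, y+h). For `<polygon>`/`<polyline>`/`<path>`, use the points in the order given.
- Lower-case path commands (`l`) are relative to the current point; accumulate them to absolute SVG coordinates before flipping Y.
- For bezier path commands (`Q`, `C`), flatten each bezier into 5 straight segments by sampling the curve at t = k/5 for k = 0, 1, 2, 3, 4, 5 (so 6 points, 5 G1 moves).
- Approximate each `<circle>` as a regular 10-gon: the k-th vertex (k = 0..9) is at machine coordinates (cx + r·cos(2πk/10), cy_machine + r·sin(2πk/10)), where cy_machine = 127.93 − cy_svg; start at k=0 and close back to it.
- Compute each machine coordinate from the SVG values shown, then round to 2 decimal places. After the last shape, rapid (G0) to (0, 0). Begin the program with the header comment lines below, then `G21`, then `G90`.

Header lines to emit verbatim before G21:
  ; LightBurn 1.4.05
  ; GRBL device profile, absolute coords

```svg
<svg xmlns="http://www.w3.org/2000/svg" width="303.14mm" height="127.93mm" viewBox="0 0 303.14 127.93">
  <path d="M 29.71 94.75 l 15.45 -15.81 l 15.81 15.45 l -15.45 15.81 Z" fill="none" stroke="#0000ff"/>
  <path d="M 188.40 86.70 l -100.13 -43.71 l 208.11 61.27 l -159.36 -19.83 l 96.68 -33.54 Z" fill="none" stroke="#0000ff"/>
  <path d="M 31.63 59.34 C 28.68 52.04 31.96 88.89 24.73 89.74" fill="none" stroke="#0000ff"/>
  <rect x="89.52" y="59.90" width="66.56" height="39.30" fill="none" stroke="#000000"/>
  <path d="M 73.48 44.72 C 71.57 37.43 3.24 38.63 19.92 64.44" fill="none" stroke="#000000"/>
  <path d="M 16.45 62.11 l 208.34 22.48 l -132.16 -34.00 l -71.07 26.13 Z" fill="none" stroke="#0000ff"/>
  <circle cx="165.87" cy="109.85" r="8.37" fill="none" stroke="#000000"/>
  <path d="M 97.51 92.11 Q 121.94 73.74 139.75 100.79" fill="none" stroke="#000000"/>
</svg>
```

; LightBurn 1.4.05
; GRBL device profile, absolute coords
G21
G90
G0 X29.71 Y33.18
M3 S638
G1 X45.16 Y48.99 F1670
G1 X60.97 Y33.54
G1 X45.52 Y17.73
G1 X29.71 Y33.18
G0 X188.40 Y41.23
M3 S638
G1 X88.27 Y84.94 F1670
G1 X296.38 Y23.67
G1 X137.02 Y43.50
G1 X233.70 Y77.04
G1 X188.40 Y41.23
G0 X31.63 Y68.59
M3 S638
G1 X30.47 Y68.31 F1670
G1 X30.01 Y61.29
G1 X29.43 Y51.36
G1 X27.94 Y42.38
G1 X24.73 Y38.19
G0 X89.52 Y68.03
M3 S788
G1 X156.08 Y68.03 F1572
G1 X156.08 Y28.73
G1 X89.52 Y28.73
G1 X89.52 Y68.03
G0 X73.48 Y83.21
M3 S788
G1 X65.58 Y86.44 F1572
G1 X49.00 Y86.85
G1 X31.02 Y83.68
G1 X18.90 Y76.15
G1 X19.92 Y63.49
G0 X16.45 Y65.82
M3 S638
G1 X224.79 Y43.34 F1670
G1 X92.63 Y77.34
G1 X21.56 Y51.21
G1 X16.45 Y65.82
G0 X174.24 Y18.08
M3 S788
G1 X172.64 Y23.00 F1572
G1 X168.46 Y26.04
G1 X163.28 Y26.04
G1 X159.10 Y23.00
G1 X157.50 Y18.08
G1 X159.10 Y13.16
G1 X163.28 Y10.12
G1 X168.46 Y10.12
G1 X172.64 Y13.16
G1 X174.24 Y18.08
G0 X97.51 Y35.82
M3 S788
G1 X107.02 Y41.35 F1572
G1 X115.99 Y43.25
G1 X124.44 Y41.51
G1 X132.36 Y36.14
G1 X139.75 Y27.14
M5
G0 X0.00 Y0.00

1 u = 1 mm; y_m = 127.93 − y.

[1] `<path>` regular polygon, #0000ff→score S638 F1670: (29.71,33.18) → (45.16,48.99) → (60.97,33.54) → (45.52,17.73) → (29.71,33.18) (closed)

[2] `<path>` closed polygon, #0000ff→score S638 F1670: (188.40,41.23) → (88.27,84.94) → (296.38,23.67) → (137.02,43.50) → (233.70,77.04) → (188.40,41.23) (closed)

[3] `<path>` cubic bezier, #0000ff→score S638 F1670: (31.63,68.59) → (30.47,68.31) → (30.01,61.29) → (29.43,51.36) → (27.94,42.38) → (24.73,38.19)

[4] `<rect>` rectangle, #000000→cut S788 F1572: (89.52,68.03) → (156.08,68.03) → (156.08,28.73) → (89.52,28.73) → (89.52,68.03) (closed)

[5] `<path>` cubic bezier, #000000→cut S788 F1572: (73.48,83.21) → (65.58,86.44) → (49.00,86.85) → (31.02,83.68) → (18.90,76.15) → (19.92,63.49)

[6] `<path>` closed polygon, #0000ff→score S638 F1670: (16.45,65.82) → (224.79,43.34) → (92.63,77.34) → (21.56,51.21) → (16.45,65.82) (closed)

[7] `<circle>` circle, #000000→cut S788 F1572: (174.24,18.08) → (172.64,23.00) → (168.46,26.04) → (163.28,26.04) → (159.10,23.00) → (157.50,18.08) → (159.10,13.16) → (163.28,10.12) → (168.46,10.12) → (172.64,13.16) → (174.24,18.08) (closed)

[8] `<path>` quadratic bezier, #000000→cut S788 F1572: (97.51,35.82) → (107.02,41.35) → (115.99,43.25) → (124.44,41.51) → (132.36,36.14) → (139.75,27.14)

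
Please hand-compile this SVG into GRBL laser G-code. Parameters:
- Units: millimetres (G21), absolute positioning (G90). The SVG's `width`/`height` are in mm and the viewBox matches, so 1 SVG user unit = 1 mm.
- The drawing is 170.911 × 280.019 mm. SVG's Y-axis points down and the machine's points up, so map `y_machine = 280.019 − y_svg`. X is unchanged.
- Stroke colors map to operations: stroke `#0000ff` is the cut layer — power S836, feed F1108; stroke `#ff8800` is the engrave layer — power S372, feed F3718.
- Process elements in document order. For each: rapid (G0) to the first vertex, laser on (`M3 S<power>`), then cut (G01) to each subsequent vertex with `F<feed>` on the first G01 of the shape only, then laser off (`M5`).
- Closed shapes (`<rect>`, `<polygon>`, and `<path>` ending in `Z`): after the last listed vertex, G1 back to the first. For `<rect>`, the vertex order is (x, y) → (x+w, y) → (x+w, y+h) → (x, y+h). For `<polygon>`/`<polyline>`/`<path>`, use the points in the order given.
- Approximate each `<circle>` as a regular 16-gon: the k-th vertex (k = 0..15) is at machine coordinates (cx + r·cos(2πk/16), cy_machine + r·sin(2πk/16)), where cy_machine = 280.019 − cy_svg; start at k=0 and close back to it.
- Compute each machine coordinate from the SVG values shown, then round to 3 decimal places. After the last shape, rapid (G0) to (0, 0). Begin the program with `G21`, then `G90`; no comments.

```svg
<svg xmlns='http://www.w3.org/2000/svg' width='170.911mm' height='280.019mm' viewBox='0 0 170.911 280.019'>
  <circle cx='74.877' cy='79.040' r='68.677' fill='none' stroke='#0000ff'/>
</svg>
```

G21
G90
G0 X143.554 Y200.979
M3 S836
G01 X138.326 Y227.261 F1108
G01 X123.439 Y249.541
G01 X101.159 Y264.428
G01 X74.877 Y269.656
G01 X48.595 Y264.428
G01 X26.315 Y249.541
G01 X11.428 Y227.261
G01 X6.200 Y200.979
G01 X11.428 Y174.697
G01 X26.315 Y152.417
G01 X48.595 Y137.530
G01 X74.877 Y132.302
G01 X101.159 Y137.530
G01 X123.439 Y152.417
G01 X138.326 Y174.697
G01 X143.554 Y200.979
M5
G0 X0.000 Y0.000

1 u = 1 mm; y_m = 280.019 − y.

[1] `<circle>` circle, #0000ff→cut S836 F1108: (143.554,200.979) → (138.326,227.261) → (123.439,249.541) → (101.159,264.428) → (74.877,269.656) → (48.595,264.428) → (26.315,249.541) → (11.428,227.261) → (6.200,200.979) → (11.428,174.697) → (26.315,152.417) → (48.595,137.530) → (74.877,132.302) → (101.159,137.530) → (123.439,152.417) → (138.326,174.697) → (143.554,200.979) (closed)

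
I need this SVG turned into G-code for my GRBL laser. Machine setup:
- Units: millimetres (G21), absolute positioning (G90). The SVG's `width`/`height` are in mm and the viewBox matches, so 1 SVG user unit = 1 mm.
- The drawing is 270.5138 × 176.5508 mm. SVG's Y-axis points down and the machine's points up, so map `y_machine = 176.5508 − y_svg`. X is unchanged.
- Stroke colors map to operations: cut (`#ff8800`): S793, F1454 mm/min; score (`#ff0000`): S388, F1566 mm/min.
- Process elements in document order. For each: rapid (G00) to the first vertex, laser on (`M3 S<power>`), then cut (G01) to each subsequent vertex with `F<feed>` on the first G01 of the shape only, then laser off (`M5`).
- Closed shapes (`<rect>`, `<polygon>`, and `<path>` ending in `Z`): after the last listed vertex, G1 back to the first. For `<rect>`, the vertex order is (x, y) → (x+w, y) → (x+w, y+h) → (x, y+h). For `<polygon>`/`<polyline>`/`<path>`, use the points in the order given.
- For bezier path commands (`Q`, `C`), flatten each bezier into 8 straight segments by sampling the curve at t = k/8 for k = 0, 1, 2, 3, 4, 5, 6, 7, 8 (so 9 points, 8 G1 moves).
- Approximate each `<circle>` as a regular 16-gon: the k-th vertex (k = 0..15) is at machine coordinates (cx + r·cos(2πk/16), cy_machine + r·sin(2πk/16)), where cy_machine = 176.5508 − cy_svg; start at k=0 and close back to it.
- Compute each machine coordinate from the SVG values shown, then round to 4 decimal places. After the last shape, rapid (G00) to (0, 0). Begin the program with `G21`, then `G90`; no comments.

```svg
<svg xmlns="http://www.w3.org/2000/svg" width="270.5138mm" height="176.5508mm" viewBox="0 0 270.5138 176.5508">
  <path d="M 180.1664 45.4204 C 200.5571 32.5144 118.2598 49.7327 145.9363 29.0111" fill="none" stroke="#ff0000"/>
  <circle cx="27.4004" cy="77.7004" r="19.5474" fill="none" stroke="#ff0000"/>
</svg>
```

Since the viewBox matches the mm dimensions, user units are millimetres directly. The only transform is the Y-flip y_m = 176.5508 − y_svg.

Shape 1 is a cubic bezier drawn with `<path>`. Its stroke #ff0000 means score at S388, F1566. After flipping Y the toolpath is (180.1664,131.1304) → (183.4148,134.6910) → (179.5283,136.2251) → (170.9990,136.5303) → (160.3192,136.4042) → (149.9808,136.6445) → (142.4762,138.0487) → (140.2973,141.4146) → (145.9363,147.5397).

Shape 2 is a circle drawn with `<circle>`. Its stroke #ff0000 means score at S388, F1566. After flipping Y the toolpath is (46.9478,98.8504) → (45.4598,106.3309) → (41.2225,112.6725) → (34.8809,116.9098) → (27.4004,118.3978) → (19.9199,116.9098) → (13.5783,112.6725) → (9.3410,106.3309) → (7.8530,98.8504) → (9.3410,91.3699) → (13.5783,85.0283) → (19.9199,80.7910) → (27.4004,79.3030) → (34.8809,80.7910) → (41.2225,85.0283) → (45.4598,91.3699) → (46.9478,98.8504), returning to the start.

G21
G90
G00 X180.1664 Y131.1304
M3 S388
G01 X183.4148 Y134.6910 F1566
G01 X179.5283 Y136.2251
G01 X170.9990 Y136.5303
G01 X160.3192 Y136.4042
G01 X149.9808 Y136.6445
G01 X142.4762 Y138.0487
G01 X140.2973 Y141.4146
G01 X145.9363 Y147.5397
M5
G00 X46.9478 Y98.8504
M3 S388
G01 X45.4598 Y106.3309 F1566
G01 X41.2225 Y112.6725
G01 X34.8809 Y116.9098
G01 X27.4004 Y118.3978
G01 X19.9199 Y116.9098
G01 X13.5783 Y112.6725
G01 X9.3410 Y106.3309
G01 X7.8530 Y98.8504
G01 X9.3410 Y91.3699
G01 X13.5783 Y85.0283
G01 X19.9199 Y80.7910
G01 X27.4004 Y79.3030
G01 X34.8809 Y80.7910
G01 X41.2225 Y85.0283
G01 X45.4598 Y91.3699
G01 X46.9478 Y98.8504
M5
G00 X0.0000 Y0.0000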